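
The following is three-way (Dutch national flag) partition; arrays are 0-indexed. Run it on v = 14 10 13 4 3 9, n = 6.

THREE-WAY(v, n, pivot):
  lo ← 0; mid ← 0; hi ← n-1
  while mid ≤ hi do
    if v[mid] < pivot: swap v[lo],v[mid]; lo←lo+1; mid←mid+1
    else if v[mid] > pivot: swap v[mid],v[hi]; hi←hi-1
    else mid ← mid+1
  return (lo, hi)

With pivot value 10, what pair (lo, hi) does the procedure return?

(3, 3)

lo=0 mid=0 hi=5
14>10: swap(0,5), hi=4 ⇒ 9 10 13 4 3 14
9<10: swap(0,0), lo=1 mid=1 ⇒ 9 10 13 4 3 14
10=10: mid=2
13>10: swap(2,4), hi=3 ⇒ 9 10 3 4 13 14
3<10: swap(1,2), lo=2 mid=3 ⇒ 9 3 10 4 13 14
4<10: swap(2,3), lo=3 mid=4 ⇒ 9 3 4 10 13 14
done. lo=3 hi=3; v=9 3 4 10 13 14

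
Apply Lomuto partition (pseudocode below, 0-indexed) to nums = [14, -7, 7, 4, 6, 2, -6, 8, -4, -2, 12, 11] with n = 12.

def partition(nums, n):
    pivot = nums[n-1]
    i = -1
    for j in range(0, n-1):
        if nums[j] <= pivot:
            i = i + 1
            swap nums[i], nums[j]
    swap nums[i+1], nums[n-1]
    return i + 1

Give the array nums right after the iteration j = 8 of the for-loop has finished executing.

[-7, 7, 4, 6, 2, -6, 8, -4, 14, -2, 12, 11]

pivot = nums[11] = 11; i = -1
j=0: nums[0]=14 > 11 → no swap
j=1: nums[1]=-7 ≤ 11 → i=0, swap nums[0],nums[1] → [-7, 14, 7, 4, 6, 2, -6, 8, -4, -2, 12, 11]
j=2: nums[2]=7 ≤ 11 → i=1, swap nums[1],nums[2] → [-7, 7, 14, 4, 6, 2, -6, 8, -4, -2, 12, 11]
j=3: nums[3]=4 ≤ 11 → i=2, swap nums[2],nums[3] → [-7, 7, 4, 14, 6, 2, -6, 8, -4, -2, 12, 11]
j=4: nums[4]=6 ≤ 11 → i=3, swap nums[3],nums[4] → [-7, 7, 4, 6, 14, 2, -6, 8, -4, -2, 12, 11]
j=5: nums[5]=2 ≤ 11 → i=4, swap nums[4],nums[5] → [-7, 7, 4, 6, 2, 14, -6, 8, -4, -2, 12, 11]
j=6: nums[6]=-6 ≤ 11 → i=5, swap nums[5],nums[6] → [-7, 7, 4, 6, 2, -6, 14, 8, -4, -2, 12, 11]
j=7: nums[7]=8 ≤ 11 → i=6, swap nums[6],nums[7] → [-7, 7, 4, 6, 2, -6, 8, 14, -4, -2, 12, 11]
j=8: nums[8]=-4 ≤ 11 → i=7, swap nums[7],nums[8] → [-7, 7, 4, 6, 2, -6, 8, -4, 14, -2, 12, 11]
(after j=8) nums = [-7, 7, 4, 6, 2, -6, 8, -4, 14, -2, 12, 11]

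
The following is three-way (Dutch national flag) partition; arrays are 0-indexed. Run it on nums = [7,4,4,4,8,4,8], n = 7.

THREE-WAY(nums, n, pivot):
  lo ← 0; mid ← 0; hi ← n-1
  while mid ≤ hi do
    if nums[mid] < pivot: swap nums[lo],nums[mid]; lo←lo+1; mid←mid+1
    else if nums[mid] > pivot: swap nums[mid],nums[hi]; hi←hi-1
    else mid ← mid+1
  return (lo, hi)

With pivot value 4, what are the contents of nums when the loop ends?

[4,4,4,4,8,8,7]

pivot = 4; lo=0, mid=0, hi=6
nums[mid]=7>4: swap nums[0],nums[6]; hi=5 → [8,4,4,4,8,4,7]
nums[mid]=8>4: swap nums[0],nums[5]; hi=4 → [4,4,4,4,8,8,7]
nums[mid]=4=4: mid=1
nums[mid]=4=4: mid=2
nums[mid]=4=4: mid=3
nums[mid]=4=4: mid=4
nums[mid]=8>4: swap nums[4],nums[4]; hi=3 → [4,4,4,4,8,8,7]
end: lo=0, hi=3; nums = [4,4,4,4,8,8,7]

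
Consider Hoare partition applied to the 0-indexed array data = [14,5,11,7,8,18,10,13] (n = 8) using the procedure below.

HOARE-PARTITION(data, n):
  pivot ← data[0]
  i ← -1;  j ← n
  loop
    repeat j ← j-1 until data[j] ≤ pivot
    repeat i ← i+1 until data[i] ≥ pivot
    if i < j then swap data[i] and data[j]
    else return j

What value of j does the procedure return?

pivot = data[0] = 14; i = -1, j = 8
j→7 (data[7]=13≤14), i→0 (data[0]=14≥14); i<j, swap → [13,5,11,7,8,18,10,14]
j→6 (data[6]=10≤14), i→5 (data[5]=18≥14); i<j, swap → [13,5,11,7,8,10,18,14]
j→5, i→6; i≥j, return j=5. data = [13,5,11,7,8,10,18,14]

5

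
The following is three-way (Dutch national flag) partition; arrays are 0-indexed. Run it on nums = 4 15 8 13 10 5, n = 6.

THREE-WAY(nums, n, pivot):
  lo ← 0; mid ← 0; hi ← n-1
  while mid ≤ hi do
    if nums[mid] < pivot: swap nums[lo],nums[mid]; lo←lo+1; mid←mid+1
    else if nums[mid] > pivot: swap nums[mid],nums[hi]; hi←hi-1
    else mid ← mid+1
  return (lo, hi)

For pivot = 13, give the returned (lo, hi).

lo=0 mid=0 hi=5
4<13: swap(0,0), lo=1 mid=1 ⇒ 4 15 8 13 10 5
15>13: swap(1,5), hi=4 ⇒ 4 5 8 13 10 15
5<13: swap(1,1), lo=2 mid=2 ⇒ 4 5 8 13 10 15
8<13: swap(2,2), lo=3 mid=3 ⇒ 4 5 8 13 10 15
13=13: mid=4
10<13: swap(3,4), lo=4 mid=5 ⇒ 4 5 8 10 13 15
done. lo=4 hi=4; nums=4 5 8 10 13 15

(4, 4)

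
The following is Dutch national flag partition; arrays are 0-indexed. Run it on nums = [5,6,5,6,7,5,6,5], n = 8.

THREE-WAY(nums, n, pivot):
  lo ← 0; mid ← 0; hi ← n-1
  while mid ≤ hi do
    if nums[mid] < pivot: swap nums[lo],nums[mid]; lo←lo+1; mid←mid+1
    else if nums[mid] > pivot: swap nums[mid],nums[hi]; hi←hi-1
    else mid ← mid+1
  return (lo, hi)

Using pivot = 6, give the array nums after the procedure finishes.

pivot = 6; lo=0, mid=0, hi=7
nums[mid]=5<6: swap nums[0],nums[0]; lo=1,mid=1 → [5,6,5,6,7,5,6,5]
nums[mid]=6=6: mid=2
nums[mid]=5<6: swap nums[1],nums[2]; lo=2,mid=3 → [5,5,6,6,7,5,6,5]
nums[mid]=6=6: mid=4
nums[mid]=7>6: swap nums[4],nums[7]; hi=6 → [5,5,6,6,5,5,6,7]
nums[mid]=5<6: swap nums[2],nums[4]; lo=3,mid=5 → [5,5,5,6,6,5,6,7]
nums[mid]=5<6: swap nums[3],nums[5]; lo=4,mid=6 → [5,5,5,5,6,6,6,7]
nums[mid]=6=6: mid=7
end: lo=4, hi=6; nums = [5,5,5,5,6,6,6,7]

[5,5,5,5,6,6,6,7]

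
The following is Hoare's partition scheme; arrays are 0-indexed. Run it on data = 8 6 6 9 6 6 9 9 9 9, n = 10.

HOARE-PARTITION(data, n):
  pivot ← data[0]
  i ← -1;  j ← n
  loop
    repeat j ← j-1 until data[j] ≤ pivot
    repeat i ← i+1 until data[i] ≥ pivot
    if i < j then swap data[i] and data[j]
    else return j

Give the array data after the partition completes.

6 6 6 6 9 8 9 9 9 9

pivot = data[0] = 8; i = -1, j = 10
j→5 (data[5]=6≤8), i→0 (data[0]=8≥8); i<j, swap → 6 6 6 9 6 8 9 9 9 9
j→4 (data[4]=6≤8), i→3 (data[3]=9≥8); i<j, swap → 6 6 6 6 9 8 9 9 9 9
j→3, i→4; i≥j, return j=3. data = 6 6 6 6 9 8 9 9 9 9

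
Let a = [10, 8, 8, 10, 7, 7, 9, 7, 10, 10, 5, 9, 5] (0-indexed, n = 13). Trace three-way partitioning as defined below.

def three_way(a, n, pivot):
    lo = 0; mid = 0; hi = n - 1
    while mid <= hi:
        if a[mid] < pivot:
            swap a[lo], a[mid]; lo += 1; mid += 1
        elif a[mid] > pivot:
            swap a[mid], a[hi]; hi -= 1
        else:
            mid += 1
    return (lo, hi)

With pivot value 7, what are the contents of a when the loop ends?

[5, 5, 7, 7, 7, 9, 10, 10, 10, 8, 9, 8, 10]

pivot = 7; lo=0, mid=0, hi=12
a[mid]=10>7: swap a[0],a[12]; hi=11 → [5, 8, 8, 10, 7, 7, 9, 7, 10, 10, 5, 9, 10]
a[mid]=5<7: swap a[0],a[0]; lo=1,mid=1 → [5, 8, 8, 10, 7, 7, 9, 7, 10, 10, 5, 9, 10]
a[mid]=8>7: swap a[1],a[11]; hi=10 → [5, 9, 8, 10, 7, 7, 9, 7, 10, 10, 5, 8, 10]
a[mid]=9>7: swap a[1],a[10]; hi=9 → [5, 5, 8, 10, 7, 7, 9, 7, 10, 10, 9, 8, 10]
a[mid]=5<7: swap a[1],a[1]; lo=2,mid=2 → [5, 5, 8, 10, 7, 7, 9, 7, 10, 10, 9, 8, 10]
a[mid]=8>7: swap a[2],a[9]; hi=8 → [5, 5, 10, 10, 7, 7, 9, 7, 10, 8, 9, 8, 10]
a[mid]=10>7: swap a[2],a[8]; hi=7 → [5, 5, 10, 10, 7, 7, 9, 7, 10, 8, 9, 8, 10]
a[mid]=10>7: swap a[2],a[7]; hi=6 → [5, 5, 7, 10, 7, 7, 9, 10, 10, 8, 9, 8, 10]
a[mid]=7=7: mid=3
a[mid]=10>7: swap a[3],a[6]; hi=5 → [5, 5, 7, 9, 7, 7, 10, 10, 10, 8, 9, 8, 10]
a[mid]=9>7: swap a[3],a[5]; hi=4 → [5, 5, 7, 7, 7, 9, 10, 10, 10, 8, 9, 8, 10]
a[mid]=7=7: mid=4
a[mid]=7=7: mid=5
end: lo=2, hi=4; a = [5, 5, 7, 7, 7, 9, 10, 10, 10, 8, 9, 8, 10]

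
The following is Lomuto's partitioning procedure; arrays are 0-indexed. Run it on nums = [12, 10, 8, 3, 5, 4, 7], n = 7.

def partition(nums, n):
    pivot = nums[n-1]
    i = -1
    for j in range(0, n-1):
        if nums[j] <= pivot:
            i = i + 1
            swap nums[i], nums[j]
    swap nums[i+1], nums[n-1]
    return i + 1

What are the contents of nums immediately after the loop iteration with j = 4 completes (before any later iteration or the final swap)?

[3, 5, 8, 12, 10, 4, 7]

pivot = nums[6] = 7; i = -1
j=0: nums[0]=12 > 7 → no swap
j=1: nums[1]=10 > 7 → no swap
j=2: nums[2]=8 > 7 → no swap
j=3: nums[3]=3 ≤ 7 → i=0, swap nums[0],nums[3] → [3, 10, 8, 12, 5, 4, 7]
j=4: nums[4]=5 ≤ 7 → i=1, swap nums[1],nums[4] → [3, 5, 8, 12, 10, 4, 7]
(after j=4) nums = [3, 5, 8, 12, 10, 4, 7]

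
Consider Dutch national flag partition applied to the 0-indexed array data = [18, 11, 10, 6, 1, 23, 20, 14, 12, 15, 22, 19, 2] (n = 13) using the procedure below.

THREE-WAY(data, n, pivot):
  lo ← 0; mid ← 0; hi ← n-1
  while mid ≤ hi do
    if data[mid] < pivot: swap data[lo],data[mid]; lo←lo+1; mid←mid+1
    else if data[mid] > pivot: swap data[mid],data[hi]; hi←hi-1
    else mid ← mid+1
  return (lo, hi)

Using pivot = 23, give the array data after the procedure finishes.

lo=0 mid=0 hi=12
18<23: swap(0,0), lo=1 mid=1 ⇒ [18, 11, 10, 6, 1, 23, 20, 14, 12, 15, 22, 19, 2]
11<23: swap(1,1), lo=2 mid=2 ⇒ [18, 11, 10, 6, 1, 23, 20, 14, 12, 15, 22, 19, 2]
10<23: swap(2,2), lo=3 mid=3 ⇒ [18, 11, 10, 6, 1, 23, 20, 14, 12, 15, 22, 19, 2]
6<23: swap(3,3), lo=4 mid=4 ⇒ [18, 11, 10, 6, 1, 23, 20, 14, 12, 15, 22, 19, 2]
1<23: swap(4,4), lo=5 mid=5 ⇒ [18, 11, 10, 6, 1, 23, 20, 14, 12, 15, 22, 19, 2]
23=23: mid=6
20<23: swap(5,6), lo=6 mid=7 ⇒ [18, 11, 10, 6, 1, 20, 23, 14, 12, 15, 22, 19, 2]
14<23: swap(6,7), lo=7 mid=8 ⇒ [18, 11, 10, 6, 1, 20, 14, 23, 12, 15, 22, 19, 2]
12<23: swap(7,8), lo=8 mid=9 ⇒ [18, 11, 10, 6, 1, 20, 14, 12, 23, 15, 22, 19, 2]
15<23: swap(8,9), lo=9 mid=10 ⇒ [18, 11, 10, 6, 1, 20, 14, 12, 15, 23, 22, 19, 2]
22<23: swap(9,10), lo=10 mid=11 ⇒ [18, 11, 10, 6, 1, 20, 14, 12, 15, 22, 23, 19, 2]
19<23: swap(10,11), lo=11 mid=12 ⇒ [18, 11, 10, 6, 1, 20, 14, 12, 15, 22, 19, 23, 2]
2<23: swap(11,12), lo=12 mid=13 ⇒ [18, 11, 10, 6, 1, 20, 14, 12, 15, 22, 19, 2, 23]
done. lo=12 hi=12; data=[18, 11, 10, 6, 1, 20, 14, 12, 15, 22, 19, 2, 23]

[18, 11, 10, 6, 1, 20, 14, 12, 15, 22, 19, 2, 23]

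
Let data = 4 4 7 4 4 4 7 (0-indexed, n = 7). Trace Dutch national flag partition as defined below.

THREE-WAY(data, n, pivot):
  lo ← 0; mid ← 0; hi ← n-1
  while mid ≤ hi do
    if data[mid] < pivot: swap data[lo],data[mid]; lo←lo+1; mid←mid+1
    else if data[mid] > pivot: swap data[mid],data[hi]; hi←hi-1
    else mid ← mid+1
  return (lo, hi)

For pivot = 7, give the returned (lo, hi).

pivot = 7; lo=0, mid=0, hi=6
data[mid]=4<7: swap data[0],data[0]; lo=1,mid=1 → 4 4 7 4 4 4 7
data[mid]=4<7: swap data[1],data[1]; lo=2,mid=2 → 4 4 7 4 4 4 7
data[mid]=7=7: mid=3
data[mid]=4<7: swap data[2],data[3]; lo=3,mid=4 → 4 4 4 7 4 4 7
data[mid]=4<7: swap data[3],data[4]; lo=4,mid=5 → 4 4 4 4 7 4 7
data[mid]=4<7: swap data[4],data[5]; lo=5,mid=6 → 4 4 4 4 4 7 7
data[mid]=7=7: mid=7
end: lo=5, hi=6; data = 4 4 4 4 4 7 7

(5, 6)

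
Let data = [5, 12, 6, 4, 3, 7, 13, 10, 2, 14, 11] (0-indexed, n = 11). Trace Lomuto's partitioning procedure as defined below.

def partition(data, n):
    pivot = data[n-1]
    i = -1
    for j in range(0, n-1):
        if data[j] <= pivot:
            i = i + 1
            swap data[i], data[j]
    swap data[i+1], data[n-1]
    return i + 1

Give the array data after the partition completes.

pivot=11, i=-1
j=0: 5≤11, i=0, swap(0,0) ⇒ [5, 12, 6, 4, 3, 7, 13, 10, 2, 14, 11]
j=1: 12>11, skip
j=2: 6≤11, i=1, swap(1,2) ⇒ [5, 6, 12, 4, 3, 7, 13, 10, 2, 14, 11]
j=3: 4≤11, i=2, swap(2,3) ⇒ [5, 6, 4, 12, 3, 7, 13, 10, 2, 14, 11]
j=4: 3≤11, i=3, swap(3,4) ⇒ [5, 6, 4, 3, 12, 7, 13, 10, 2, 14, 11]
j=5: 7≤11, i=4, swap(4,5) ⇒ [5, 6, 4, 3, 7, 12, 13, 10, 2, 14, 11]
j=6: 13>11, skip
j=7: 10≤11, i=5, swap(5,7) ⇒ [5, 6, 4, 3, 7, 10, 13, 12, 2, 14, 11]
j=8: 2≤11, i=6, swap(6,8) ⇒ [5, 6, 4, 3, 7, 10, 2, 12, 13, 14, 11]
j=9: 14>11, skip
swap(7,10) ⇒ [5, 6, 4, 3, 7, 10, 2, 11, 13, 14, 12]; return 7

[5, 6, 4, 3, 7, 10, 2, 11, 13, 14, 12]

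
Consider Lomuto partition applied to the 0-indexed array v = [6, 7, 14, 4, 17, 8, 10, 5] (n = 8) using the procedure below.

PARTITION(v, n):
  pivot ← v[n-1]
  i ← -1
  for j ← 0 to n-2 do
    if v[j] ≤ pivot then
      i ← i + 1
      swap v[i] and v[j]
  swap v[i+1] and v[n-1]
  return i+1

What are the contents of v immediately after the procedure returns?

pivot = v[7] = 5; i = -1
j=0: v[0]=6 > 5 → no swap
j=1: v[1]=7 > 5 → no swap
j=2: v[2]=14 > 5 → no swap
j=3: v[3]=4 ≤ 5 → i=0, swap v[0],v[3] → [4, 7, 14, 6, 17, 8, 10, 5]
j=4: v[4]=17 > 5 → no swap
j=5: v[5]=8 > 5 → no swap
j=6: v[6]=10 > 5 → no swap
final swap v[1],v[7] → [4, 5, 14, 6, 17, 8, 10, 7]; return 1

[4, 5, 14, 6, 17, 8, 10, 7]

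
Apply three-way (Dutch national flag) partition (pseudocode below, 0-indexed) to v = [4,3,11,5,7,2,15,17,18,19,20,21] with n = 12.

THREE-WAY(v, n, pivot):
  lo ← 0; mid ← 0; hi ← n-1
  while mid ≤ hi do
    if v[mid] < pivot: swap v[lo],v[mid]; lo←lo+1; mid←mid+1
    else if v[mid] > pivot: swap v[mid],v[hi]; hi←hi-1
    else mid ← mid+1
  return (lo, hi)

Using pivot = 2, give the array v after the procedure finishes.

[2,11,5,7,3,15,17,18,19,20,21,4]

pivot = 2; lo=0, mid=0, hi=11
v[mid]=4>2: swap v[0],v[11]; hi=10 → [21,3,11,5,7,2,15,17,18,19,20,4]
v[mid]=21>2: swap v[0],v[10]; hi=9 → [20,3,11,5,7,2,15,17,18,19,21,4]
v[mid]=20>2: swap v[0],v[9]; hi=8 → [19,3,11,5,7,2,15,17,18,20,21,4]
v[mid]=19>2: swap v[0],v[8]; hi=7 → [18,3,11,5,7,2,15,17,19,20,21,4]
v[mid]=18>2: swap v[0],v[7]; hi=6 → [17,3,11,5,7,2,15,18,19,20,21,4]
v[mid]=17>2: swap v[0],v[6]; hi=5 → [15,3,11,5,7,2,17,18,19,20,21,4]
v[mid]=15>2: swap v[0],v[5]; hi=4 → [2,3,11,5,7,15,17,18,19,20,21,4]
v[mid]=2=2: mid=1
v[mid]=3>2: swap v[1],v[4]; hi=3 → [2,7,11,5,3,15,17,18,19,20,21,4]
v[mid]=7>2: swap v[1],v[3]; hi=2 → [2,5,11,7,3,15,17,18,19,20,21,4]
v[mid]=5>2: swap v[1],v[2]; hi=1 → [2,11,5,7,3,15,17,18,19,20,21,4]
v[mid]=11>2: swap v[1],v[1]; hi=0 → [2,11,5,7,3,15,17,18,19,20,21,4]
end: lo=0, hi=0; v = [2,11,5,7,3,15,17,18,19,20,21,4]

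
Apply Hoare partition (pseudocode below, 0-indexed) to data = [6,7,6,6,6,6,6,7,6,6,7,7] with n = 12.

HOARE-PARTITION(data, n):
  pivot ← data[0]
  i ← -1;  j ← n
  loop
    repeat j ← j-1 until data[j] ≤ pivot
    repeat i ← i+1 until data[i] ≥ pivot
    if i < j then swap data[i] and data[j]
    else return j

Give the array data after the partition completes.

pivot = data[0] = 6; i = -1, j = 12
j→9 (data[9]=6≤6), i→0 (data[0]=6≥6); i<j, swap → [6,7,6,6,6,6,6,7,6,6,7,7]
j→8 (data[8]=6≤6), i→1 (data[1]=7≥6); i<j, swap → [6,6,6,6,6,6,6,7,7,6,7,7]
j→6 (data[6]=6≤6), i→2 (data[2]=6≥6); i<j, swap → [6,6,6,6,6,6,6,7,7,6,7,7]
j→5 (data[5]=6≤6), i→3 (data[3]=6≥6); i<j, swap → [6,6,6,6,6,6,6,7,7,6,7,7]
j→4, i→4; i≥j, return j=4. data = [6,6,6,6,6,6,6,7,7,6,7,7]

[6,6,6,6,6,6,6,7,7,6,7,7]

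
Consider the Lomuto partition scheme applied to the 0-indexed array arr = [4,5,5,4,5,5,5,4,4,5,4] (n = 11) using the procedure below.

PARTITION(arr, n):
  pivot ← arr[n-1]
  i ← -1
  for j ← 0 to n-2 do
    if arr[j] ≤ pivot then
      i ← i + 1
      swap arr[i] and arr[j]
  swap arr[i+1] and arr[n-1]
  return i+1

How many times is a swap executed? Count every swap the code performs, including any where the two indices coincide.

pivot=4, i=-1
j=0: 4≤4, i=0, swap(0,0) ⇒ [4,5,5,4,5,5,5,4,4,5,4]
j=1: 5>4, skip
j=2: 5>4, skip
j=3: 4≤4, i=1, swap(1,3) ⇒ [4,4,5,5,5,5,5,4,4,5,4]
j=4: 5>4, skip
j=5: 5>4, skip
j=6: 5>4, skip
j=7: 4≤4, i=2, swap(2,7) ⇒ [4,4,4,5,5,5,5,5,4,5,4]
j=8: 4≤4, i=3, swap(3,8) ⇒ [4,4,4,4,5,5,5,5,5,5,4]
j=9: 5>4, skip
swap(4,10) ⇒ [4,4,4,4,4,5,5,5,5,5,5]; return 4

5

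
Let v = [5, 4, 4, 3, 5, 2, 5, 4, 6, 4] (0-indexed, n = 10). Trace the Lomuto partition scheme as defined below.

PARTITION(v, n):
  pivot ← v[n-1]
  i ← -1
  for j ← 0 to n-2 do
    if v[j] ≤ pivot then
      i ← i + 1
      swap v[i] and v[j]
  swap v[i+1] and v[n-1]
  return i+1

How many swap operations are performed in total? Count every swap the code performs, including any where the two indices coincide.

6

pivot=4, i=-1
j=0: 5>4, skip
j=1: 4≤4, i=0, swap(0,1) ⇒ [4, 5, 4, 3, 5, 2, 5, 4, 6, 4]
j=2: 4≤4, i=1, swap(1,2) ⇒ [4, 4, 5, 3, 5, 2, 5, 4, 6, 4]
j=3: 3≤4, i=2, swap(2,3) ⇒ [4, 4, 3, 5, 5, 2, 5, 4, 6, 4]
j=4: 5>4, skip
j=5: 2≤4, i=3, swap(3,5) ⇒ [4, 4, 3, 2, 5, 5, 5, 4, 6, 4]
j=6: 5>4, skip
j=7: 4≤4, i=4, swap(4,7) ⇒ [4, 4, 3, 2, 4, 5, 5, 5, 6, 4]
j=8: 6>4, skip
swap(5,9) ⇒ [4, 4, 3, 2, 4, 4, 5, 5, 6, 5]; return 5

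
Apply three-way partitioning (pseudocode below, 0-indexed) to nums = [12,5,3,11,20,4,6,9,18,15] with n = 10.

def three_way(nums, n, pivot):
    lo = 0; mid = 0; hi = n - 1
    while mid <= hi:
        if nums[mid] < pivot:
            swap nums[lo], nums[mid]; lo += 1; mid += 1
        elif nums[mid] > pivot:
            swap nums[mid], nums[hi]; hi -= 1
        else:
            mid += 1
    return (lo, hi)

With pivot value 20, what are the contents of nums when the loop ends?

[12,5,3,11,4,6,9,18,15,20]

lo=0 mid=0 hi=9
12<20: swap(0,0), lo=1 mid=1 ⇒ [12,5,3,11,20,4,6,9,18,15]
5<20: swap(1,1), lo=2 mid=2 ⇒ [12,5,3,11,20,4,6,9,18,15]
3<20: swap(2,2), lo=3 mid=3 ⇒ [12,5,3,11,20,4,6,9,18,15]
11<20: swap(3,3), lo=4 mid=4 ⇒ [12,5,3,11,20,4,6,9,18,15]
20=20: mid=5
4<20: swap(4,5), lo=5 mid=6 ⇒ [12,5,3,11,4,20,6,9,18,15]
6<20: swap(5,6), lo=6 mid=7 ⇒ [12,5,3,11,4,6,20,9,18,15]
9<20: swap(6,7), lo=7 mid=8 ⇒ [12,5,3,11,4,6,9,20,18,15]
18<20: swap(7,8), lo=8 mid=9 ⇒ [12,5,3,11,4,6,9,18,20,15]
15<20: swap(8,9), lo=9 mid=10 ⇒ [12,5,3,11,4,6,9,18,15,20]
done. lo=9 hi=9; nums=[12,5,3,11,4,6,9,18,15,20]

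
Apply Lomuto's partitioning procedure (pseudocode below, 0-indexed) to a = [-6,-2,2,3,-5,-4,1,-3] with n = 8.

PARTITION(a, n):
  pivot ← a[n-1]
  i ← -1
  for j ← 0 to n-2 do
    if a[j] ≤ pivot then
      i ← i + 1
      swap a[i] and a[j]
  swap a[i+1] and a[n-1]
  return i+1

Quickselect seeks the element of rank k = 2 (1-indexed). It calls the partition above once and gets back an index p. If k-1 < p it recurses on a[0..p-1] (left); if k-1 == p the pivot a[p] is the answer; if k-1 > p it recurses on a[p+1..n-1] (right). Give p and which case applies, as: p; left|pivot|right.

3; left

pivot=-3, i=-1
j=0: -6≤-3, i=0, swap(0,0) ⇒ [-6,-2,2,3,-5,-4,1,-3]
j=1: -2>-3, skip
j=2: 2>-3, skip
j=3: 3>-3, skip
j=4: -5≤-3, i=1, swap(1,4) ⇒ [-6,-5,2,3,-2,-4,1,-3]
j=5: -4≤-3, i=2, swap(2,5) ⇒ [-6,-5,-4,3,-2,2,1,-3]
j=6: 1>-3, skip
swap(3,7) ⇒ [-6,-5,-4,-3,-2,2,1,3]; return 3
p = 3; k-1 = 1 < 3 ⇒ left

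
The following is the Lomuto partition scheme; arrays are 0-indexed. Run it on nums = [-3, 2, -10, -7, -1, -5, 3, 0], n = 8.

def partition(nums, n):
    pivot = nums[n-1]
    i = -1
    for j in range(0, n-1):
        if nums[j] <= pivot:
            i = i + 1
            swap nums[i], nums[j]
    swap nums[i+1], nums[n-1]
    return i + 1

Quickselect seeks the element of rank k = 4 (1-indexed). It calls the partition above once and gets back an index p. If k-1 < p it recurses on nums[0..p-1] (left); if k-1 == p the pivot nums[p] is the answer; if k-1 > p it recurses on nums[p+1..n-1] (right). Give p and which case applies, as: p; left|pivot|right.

5; left

pivot=0, i=-1
j=0: -3≤0, i=0, swap(0,0) ⇒ [-3, 2, -10, -7, -1, -5, 3, 0]
j=1: 2>0, skip
j=2: -10≤0, i=1, swap(1,2) ⇒ [-3, -10, 2, -7, -1, -5, 3, 0]
j=3: -7≤0, i=2, swap(2,3) ⇒ [-3, -10, -7, 2, -1, -5, 3, 0]
j=4: -1≤0, i=3, swap(3,4) ⇒ [-3, -10, -7, -1, 2, -5, 3, 0]
j=5: -5≤0, i=4, swap(4,5) ⇒ [-3, -10, -7, -1, -5, 2, 3, 0]
j=6: 3>0, skip
swap(5,7) ⇒ [-3, -10, -7, -1, -5, 0, 3, 2]; return 5
p = 5; k-1 = 3 < 5 ⇒ left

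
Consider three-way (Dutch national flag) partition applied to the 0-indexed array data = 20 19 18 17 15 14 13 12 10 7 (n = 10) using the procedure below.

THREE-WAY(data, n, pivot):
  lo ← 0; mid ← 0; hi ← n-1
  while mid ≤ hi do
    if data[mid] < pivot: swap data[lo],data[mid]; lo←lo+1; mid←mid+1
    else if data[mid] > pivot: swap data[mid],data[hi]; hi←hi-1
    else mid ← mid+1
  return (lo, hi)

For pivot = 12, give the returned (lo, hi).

(2, 2)

lo=0 mid=0 hi=9
20>12: swap(0,9), hi=8 ⇒ 7 19 18 17 15 14 13 12 10 20
7<12: swap(0,0), lo=1 mid=1 ⇒ 7 19 18 17 15 14 13 12 10 20
19>12: swap(1,8), hi=7 ⇒ 7 10 18 17 15 14 13 12 19 20
10<12: swap(1,1), lo=2 mid=2 ⇒ 7 10 18 17 15 14 13 12 19 20
18>12: swap(2,7), hi=6 ⇒ 7 10 12 17 15 14 13 18 19 20
12=12: mid=3
17>12: swap(3,6), hi=5 ⇒ 7 10 12 13 15 14 17 18 19 20
13>12: swap(3,5), hi=4 ⇒ 7 10 12 14 15 13 17 18 19 20
14>12: swap(3,4), hi=3 ⇒ 7 10 12 15 14 13 17 18 19 20
15>12: swap(3,3), hi=2 ⇒ 7 10 12 15 14 13 17 18 19 20
done. lo=2 hi=2; data=7 10 12 15 14 13 17 18 19 20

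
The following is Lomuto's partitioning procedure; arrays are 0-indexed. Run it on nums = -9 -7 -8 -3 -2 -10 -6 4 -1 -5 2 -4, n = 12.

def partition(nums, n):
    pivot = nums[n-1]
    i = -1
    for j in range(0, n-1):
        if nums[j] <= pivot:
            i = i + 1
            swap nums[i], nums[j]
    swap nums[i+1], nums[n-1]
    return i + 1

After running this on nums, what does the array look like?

-9 -7 -8 -10 -6 -5 -4 4 -1 -3 2 -2

pivot=-4, i=-1
j=0: -9≤-4, i=0, swap(0,0) ⇒ -9 -7 -8 -3 -2 -10 -6 4 -1 -5 2 -4
j=1: -7≤-4, i=1, swap(1,1) ⇒ -9 -7 -8 -3 -2 -10 -6 4 -1 -5 2 -4
j=2: -8≤-4, i=2, swap(2,2) ⇒ -9 -7 -8 -3 -2 -10 -6 4 -1 -5 2 -4
j=3: -3>-4, skip
j=4: -2>-4, skip
j=5: -10≤-4, i=3, swap(3,5) ⇒ -9 -7 -8 -10 -2 -3 -6 4 -1 -5 2 -4
j=6: -6≤-4, i=4, swap(4,6) ⇒ -9 -7 -8 -10 -6 -3 -2 4 -1 -5 2 -4
j=7: 4>-4, skip
j=8: -1>-4, skip
j=9: -5≤-4, i=5, swap(5,9) ⇒ -9 -7 -8 -10 -6 -5 -2 4 -1 -3 2 -4
j=10: 2>-4, skip
swap(6,11) ⇒ -9 -7 -8 -10 -6 -5 -4 4 -1 -3 2 -2; return 6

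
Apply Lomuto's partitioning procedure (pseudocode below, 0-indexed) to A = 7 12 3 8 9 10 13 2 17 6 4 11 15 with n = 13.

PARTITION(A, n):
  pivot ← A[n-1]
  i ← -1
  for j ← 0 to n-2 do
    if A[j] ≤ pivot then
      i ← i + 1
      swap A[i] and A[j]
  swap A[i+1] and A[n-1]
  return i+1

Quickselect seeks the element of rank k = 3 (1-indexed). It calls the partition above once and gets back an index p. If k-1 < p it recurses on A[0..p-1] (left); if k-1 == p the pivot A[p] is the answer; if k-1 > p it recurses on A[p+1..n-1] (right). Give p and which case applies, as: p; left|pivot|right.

pivot=15, i=-1
j=0: 7≤15, i=0, swap(0,0) ⇒ 7 12 3 8 9 10 13 2 17 6 4 11 15
j=1: 12≤15, i=1, swap(1,1) ⇒ 7 12 3 8 9 10 13 2 17 6 4 11 15
j=2: 3≤15, i=2, swap(2,2) ⇒ 7 12 3 8 9 10 13 2 17 6 4 11 15
j=3: 8≤15, i=3, swap(3,3) ⇒ 7 12 3 8 9 10 13 2 17 6 4 11 15
j=4: 9≤15, i=4, swap(4,4) ⇒ 7 12 3 8 9 10 13 2 17 6 4 11 15
j=5: 10≤15, i=5, swap(5,5) ⇒ 7 12 3 8 9 10 13 2 17 6 4 11 15
j=6: 13≤15, i=6, swap(6,6) ⇒ 7 12 3 8 9 10 13 2 17 6 4 11 15
j=7: 2≤15, i=7, swap(7,7) ⇒ 7 12 3 8 9 10 13 2 17 6 4 11 15
j=8: 17>15, skip
j=9: 6≤15, i=8, swap(8,9) ⇒ 7 12 3 8 9 10 13 2 6 17 4 11 15
j=10: 4≤15, i=9, swap(9,10) ⇒ 7 12 3 8 9 10 13 2 6 4 17 11 15
j=11: 11≤15, i=10, swap(10,11) ⇒ 7 12 3 8 9 10 13 2 6 4 11 17 15
swap(11,12) ⇒ 7 12 3 8 9 10 13 2 6 4 11 15 17; return 11
p = 11; k-1 = 2 < 11 ⇒ left

11; left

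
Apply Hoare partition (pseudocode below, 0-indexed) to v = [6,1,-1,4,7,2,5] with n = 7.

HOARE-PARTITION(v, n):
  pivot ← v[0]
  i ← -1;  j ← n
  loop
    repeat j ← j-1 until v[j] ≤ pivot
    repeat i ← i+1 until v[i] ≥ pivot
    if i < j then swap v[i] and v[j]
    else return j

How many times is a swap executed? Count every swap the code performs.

pivot=6
j stops at 6 (5), i stops at 0 (6); swap ⇒ [5,1,-1,4,7,2,6]
j stops at 5 (2), i stops at 4 (7); swap ⇒ [5,1,-1,4,2,7,6]
j stops at 4, i stops at 5; i≥j ⇒ return 4. v=[5,1,-1,4,2,7,6]

2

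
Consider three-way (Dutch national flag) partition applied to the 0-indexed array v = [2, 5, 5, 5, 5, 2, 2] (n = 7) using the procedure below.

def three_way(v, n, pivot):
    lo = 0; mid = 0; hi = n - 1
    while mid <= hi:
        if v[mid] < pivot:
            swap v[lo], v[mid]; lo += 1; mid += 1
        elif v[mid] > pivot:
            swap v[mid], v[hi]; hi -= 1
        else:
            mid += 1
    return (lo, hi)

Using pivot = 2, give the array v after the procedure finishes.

[2, 2, 2, 5, 5, 5, 5]

lo=0 mid=0 hi=6
2=2: mid=1
5>2: swap(1,6), hi=5 ⇒ [2, 2, 5, 5, 5, 2, 5]
2=2: mid=2
5>2: swap(2,5), hi=4 ⇒ [2, 2, 2, 5, 5, 5, 5]
2=2: mid=3
5>2: swap(3,4), hi=3 ⇒ [2, 2, 2, 5, 5, 5, 5]
5>2: swap(3,3), hi=2 ⇒ [2, 2, 2, 5, 5, 5, 5]
done. lo=0 hi=2; v=[2, 2, 2, 5, 5, 5, 5]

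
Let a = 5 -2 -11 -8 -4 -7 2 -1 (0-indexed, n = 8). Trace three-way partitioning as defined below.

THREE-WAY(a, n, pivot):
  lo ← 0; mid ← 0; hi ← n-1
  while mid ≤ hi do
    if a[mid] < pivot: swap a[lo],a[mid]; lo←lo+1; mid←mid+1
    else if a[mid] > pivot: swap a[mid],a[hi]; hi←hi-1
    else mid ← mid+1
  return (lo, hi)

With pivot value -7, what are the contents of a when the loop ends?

-8 -11 -7 -4 -2 2 -1 5

lo=0 mid=0 hi=7
5>-7: swap(0,7), hi=6 ⇒ -1 -2 -11 -8 -4 -7 2 5
-1>-7: swap(0,6), hi=5 ⇒ 2 -2 -11 -8 -4 -7 -1 5
2>-7: swap(0,5), hi=4 ⇒ -7 -2 -11 -8 -4 2 -1 5
-7=-7: mid=1
-2>-7: swap(1,4), hi=3 ⇒ -7 -4 -11 -8 -2 2 -1 5
-4>-7: swap(1,3), hi=2 ⇒ -7 -8 -11 -4 -2 2 -1 5
-8<-7: swap(0,1), lo=1 mid=2 ⇒ -8 -7 -11 -4 -2 2 -1 5
-11<-7: swap(1,2), lo=2 mid=3 ⇒ -8 -11 -7 -4 -2 2 -1 5
done. lo=2 hi=2; a=-8 -11 -7 -4 -2 2 -1 5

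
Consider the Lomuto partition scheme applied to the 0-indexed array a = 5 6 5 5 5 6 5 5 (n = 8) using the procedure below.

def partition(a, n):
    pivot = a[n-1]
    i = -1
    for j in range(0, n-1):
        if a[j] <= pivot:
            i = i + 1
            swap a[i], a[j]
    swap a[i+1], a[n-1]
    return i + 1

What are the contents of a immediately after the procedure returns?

5 5 5 5 5 5 6 6

pivot = a[7] = 5; i = -1
j=0: a[0]=5 ≤ 5 → i=0, swap a[0],a[0] (no change) → 5 6 5 5 5 6 5 5
j=1: a[1]=6 > 5 → no swap
j=2: a[2]=5 ≤ 5 → i=1, swap a[1],a[2] → 5 5 6 5 5 6 5 5
j=3: a[3]=5 ≤ 5 → i=2, swap a[2],a[3] → 5 5 5 6 5 6 5 5
j=4: a[4]=5 ≤ 5 → i=3, swap a[3],a[4] → 5 5 5 5 6 6 5 5
j=5: a[5]=6 > 5 → no swap
j=6: a[6]=5 ≤ 5 → i=4, swap a[4],a[6] → 5 5 5 5 5 6 6 5
final swap a[5],a[7] → 5 5 5 5 5 5 6 6; return 5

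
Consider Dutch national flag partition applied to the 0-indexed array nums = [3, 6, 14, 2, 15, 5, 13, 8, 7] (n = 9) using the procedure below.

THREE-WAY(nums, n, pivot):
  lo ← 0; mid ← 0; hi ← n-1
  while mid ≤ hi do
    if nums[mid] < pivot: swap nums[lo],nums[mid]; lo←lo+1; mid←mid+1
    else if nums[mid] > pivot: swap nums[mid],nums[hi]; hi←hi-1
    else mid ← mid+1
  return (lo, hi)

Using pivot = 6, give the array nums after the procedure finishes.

lo=0 mid=0 hi=8
3<6: swap(0,0), lo=1 mid=1 ⇒ [3, 6, 14, 2, 15, 5, 13, 8, 7]
6=6: mid=2
14>6: swap(2,8), hi=7 ⇒ [3, 6, 7, 2, 15, 5, 13, 8, 14]
7>6: swap(2,7), hi=6 ⇒ [3, 6, 8, 2, 15, 5, 13, 7, 14]
8>6: swap(2,6), hi=5 ⇒ [3, 6, 13, 2, 15, 5, 8, 7, 14]
13>6: swap(2,5), hi=4 ⇒ [3, 6, 5, 2, 15, 13, 8, 7, 14]
5<6: swap(1,2), lo=2 mid=3 ⇒ [3, 5, 6, 2, 15, 13, 8, 7, 14]
2<6: swap(2,3), lo=3 mid=4 ⇒ [3, 5, 2, 6, 15, 13, 8, 7, 14]
15>6: swap(4,4), hi=3 ⇒ [3, 5, 2, 6, 15, 13, 8, 7, 14]
done. lo=3 hi=3; nums=[3, 5, 2, 6, 15, 13, 8, 7, 14]

[3, 5, 2, 6, 15, 13, 8, 7, 14]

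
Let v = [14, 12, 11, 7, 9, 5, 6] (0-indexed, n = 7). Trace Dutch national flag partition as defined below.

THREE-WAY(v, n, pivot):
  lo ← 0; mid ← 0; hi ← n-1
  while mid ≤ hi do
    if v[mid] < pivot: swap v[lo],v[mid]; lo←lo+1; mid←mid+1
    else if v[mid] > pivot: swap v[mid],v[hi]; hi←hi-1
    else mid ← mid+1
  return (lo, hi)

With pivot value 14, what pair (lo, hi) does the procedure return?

(6, 6)

pivot = 14; lo=0, mid=0, hi=6
v[mid]=14=14: mid=1
v[mid]=12<14: swap v[0],v[1]; lo=1,mid=2 → [12, 14, 11, 7, 9, 5, 6]
v[mid]=11<14: swap v[1],v[2]; lo=2,mid=3 → [12, 11, 14, 7, 9, 5, 6]
v[mid]=7<14: swap v[2],v[3]; lo=3,mid=4 → [12, 11, 7, 14, 9, 5, 6]
v[mid]=9<14: swap v[3],v[4]; lo=4,mid=5 → [12, 11, 7, 9, 14, 5, 6]
v[mid]=5<14: swap v[4],v[5]; lo=5,mid=6 → [12, 11, 7, 9, 5, 14, 6]
v[mid]=6<14: swap v[5],v[6]; lo=6,mid=7 → [12, 11, 7, 9, 5, 6, 14]
end: lo=6, hi=6; v = [12, 11, 7, 9, 5, 6, 14]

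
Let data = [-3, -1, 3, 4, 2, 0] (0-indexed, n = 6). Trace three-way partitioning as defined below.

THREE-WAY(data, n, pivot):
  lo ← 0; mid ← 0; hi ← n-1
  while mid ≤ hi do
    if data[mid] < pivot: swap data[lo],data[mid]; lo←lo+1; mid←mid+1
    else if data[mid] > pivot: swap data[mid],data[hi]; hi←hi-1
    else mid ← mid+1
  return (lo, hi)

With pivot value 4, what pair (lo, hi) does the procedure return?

lo=0 mid=0 hi=5
-3<4: swap(0,0), lo=1 mid=1 ⇒ [-3, -1, 3, 4, 2, 0]
-1<4: swap(1,1), lo=2 mid=2 ⇒ [-3, -1, 3, 4, 2, 0]
3<4: swap(2,2), lo=3 mid=3 ⇒ [-3, -1, 3, 4, 2, 0]
4=4: mid=4
2<4: swap(3,4), lo=4 mid=5 ⇒ [-3, -1, 3, 2, 4, 0]
0<4: swap(4,5), lo=5 mid=6 ⇒ [-3, -1, 3, 2, 0, 4]
done. lo=5 hi=5; data=[-3, -1, 3, 2, 0, 4]

(5, 5)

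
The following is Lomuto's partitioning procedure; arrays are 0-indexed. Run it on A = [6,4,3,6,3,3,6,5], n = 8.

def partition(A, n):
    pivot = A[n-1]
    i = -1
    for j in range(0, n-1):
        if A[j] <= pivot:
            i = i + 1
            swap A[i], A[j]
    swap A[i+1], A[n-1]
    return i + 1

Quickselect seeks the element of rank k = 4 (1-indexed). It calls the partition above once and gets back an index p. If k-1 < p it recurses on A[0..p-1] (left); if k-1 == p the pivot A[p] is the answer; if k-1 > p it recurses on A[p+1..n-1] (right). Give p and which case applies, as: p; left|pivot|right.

4; left

pivot = A[7] = 5; i = -1
j=0: A[0]=6 > 5 → no swap
j=1: A[1]=4 ≤ 5 → i=0, swap A[0],A[1] → [4,6,3,6,3,3,6,5]
j=2: A[2]=3 ≤ 5 → i=1, swap A[1],A[2] → [4,3,6,6,3,3,6,5]
j=3: A[3]=6 > 5 → no swap
j=4: A[4]=3 ≤ 5 → i=2, swap A[2],A[4] → [4,3,3,6,6,3,6,5]
j=5: A[5]=3 ≤ 5 → i=3, swap A[3],A[5] → [4,3,3,3,6,6,6,5]
j=6: A[6]=6 > 5 → no swap
final swap A[4],A[7] → [4,3,3,3,5,6,6,6]; return 4
p = 4; k-1 = 3 < 4 ⇒ left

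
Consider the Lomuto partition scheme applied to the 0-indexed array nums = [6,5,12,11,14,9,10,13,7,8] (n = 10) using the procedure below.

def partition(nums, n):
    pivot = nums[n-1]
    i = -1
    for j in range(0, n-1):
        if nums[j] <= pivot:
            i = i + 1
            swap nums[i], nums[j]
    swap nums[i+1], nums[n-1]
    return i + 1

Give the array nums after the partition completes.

[6,5,7,8,14,9,10,13,12,11]

pivot = nums[9] = 8; i = -1
j=0: nums[0]=6 ≤ 8 → i=0, swap nums[0],nums[0] (no change) → [6,5,12,11,14,9,10,13,7,8]
j=1: nums[1]=5 ≤ 8 → i=1, swap nums[1],nums[1] (no change) → [6,5,12,11,14,9,10,13,7,8]
j=2: nums[2]=12 > 8 → no swap
j=3: nums[3]=11 > 8 → no swap
j=4: nums[4]=14 > 8 → no swap
j=5: nums[5]=9 > 8 → no swap
j=6: nums[6]=10 > 8 → no swap
j=7: nums[7]=13 > 8 → no swap
j=8: nums[8]=7 ≤ 8 → i=2, swap nums[2],nums[8] → [6,5,7,11,14,9,10,13,12,8]
final swap nums[3],nums[9] → [6,5,7,8,14,9,10,13,12,11]; return 3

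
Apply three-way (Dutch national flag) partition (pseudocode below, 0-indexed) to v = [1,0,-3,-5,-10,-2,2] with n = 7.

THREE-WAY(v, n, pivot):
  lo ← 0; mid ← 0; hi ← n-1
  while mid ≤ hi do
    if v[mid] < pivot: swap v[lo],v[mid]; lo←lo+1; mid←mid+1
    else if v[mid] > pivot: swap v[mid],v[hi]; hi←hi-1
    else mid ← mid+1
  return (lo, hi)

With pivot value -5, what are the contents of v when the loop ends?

pivot = -5; lo=0, mid=0, hi=6
v[mid]=1>-5: swap v[0],v[6]; hi=5 → [2,0,-3,-5,-10,-2,1]
v[mid]=2>-5: swap v[0],v[5]; hi=4 → [-2,0,-3,-5,-10,2,1]
v[mid]=-2>-5: swap v[0],v[4]; hi=3 → [-10,0,-3,-5,-2,2,1]
v[mid]=-10<-5: swap v[0],v[0]; lo=1,mid=1 → [-10,0,-3,-5,-2,2,1]
v[mid]=0>-5: swap v[1],v[3]; hi=2 → [-10,-5,-3,0,-2,2,1]
v[mid]=-5=-5: mid=2
v[mid]=-3>-5: swap v[2],v[2]; hi=1 → [-10,-5,-3,0,-2,2,1]
end: lo=1, hi=1; v = [-10,-5,-3,0,-2,2,1]

[-10,-5,-3,0,-2,2,1]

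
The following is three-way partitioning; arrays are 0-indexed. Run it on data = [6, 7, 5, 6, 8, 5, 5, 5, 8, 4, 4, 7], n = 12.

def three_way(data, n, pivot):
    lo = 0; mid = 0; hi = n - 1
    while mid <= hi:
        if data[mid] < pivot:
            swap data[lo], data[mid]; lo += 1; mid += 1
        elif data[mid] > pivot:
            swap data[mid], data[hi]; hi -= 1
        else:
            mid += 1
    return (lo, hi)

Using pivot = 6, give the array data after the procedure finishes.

pivot = 6; lo=0, mid=0, hi=11
data[mid]=6=6: mid=1
data[mid]=7>6: swap data[1],data[11]; hi=10 → [6, 7, 5, 6, 8, 5, 5, 5, 8, 4, 4, 7]
data[mid]=7>6: swap data[1],data[10]; hi=9 → [6, 4, 5, 6, 8, 5, 5, 5, 8, 4, 7, 7]
data[mid]=4<6: swap data[0],data[1]; lo=1,mid=2 → [4, 6, 5, 6, 8, 5, 5, 5, 8, 4, 7, 7]
data[mid]=5<6: swap data[1],data[2]; lo=2,mid=3 → [4, 5, 6, 6, 8, 5, 5, 5, 8, 4, 7, 7]
data[mid]=6=6: mid=4
data[mid]=8>6: swap data[4],data[9]; hi=8 → [4, 5, 6, 6, 4, 5, 5, 5, 8, 8, 7, 7]
data[mid]=4<6: swap data[2],data[4]; lo=3,mid=5 → [4, 5, 4, 6, 6, 5, 5, 5, 8, 8, 7, 7]
data[mid]=5<6: swap data[3],data[5]; lo=4,mid=6 → [4, 5, 4, 5, 6, 6, 5, 5, 8, 8, 7, 7]
data[mid]=5<6: swap data[4],data[6]; lo=5,mid=7 → [4, 5, 4, 5, 5, 6, 6, 5, 8, 8, 7, 7]
data[mid]=5<6: swap data[5],data[7]; lo=6,mid=8 → [4, 5, 4, 5, 5, 5, 6, 6, 8, 8, 7, 7]
data[mid]=8>6: swap data[8],data[8]; hi=7 → [4, 5, 4, 5, 5, 5, 6, 6, 8, 8, 7, 7]
end: lo=6, hi=7; data = [4, 5, 4, 5, 5, 5, 6, 6, 8, 8, 7, 7]

[4, 5, 4, 5, 5, 5, 6, 6, 8, 8, 7, 7]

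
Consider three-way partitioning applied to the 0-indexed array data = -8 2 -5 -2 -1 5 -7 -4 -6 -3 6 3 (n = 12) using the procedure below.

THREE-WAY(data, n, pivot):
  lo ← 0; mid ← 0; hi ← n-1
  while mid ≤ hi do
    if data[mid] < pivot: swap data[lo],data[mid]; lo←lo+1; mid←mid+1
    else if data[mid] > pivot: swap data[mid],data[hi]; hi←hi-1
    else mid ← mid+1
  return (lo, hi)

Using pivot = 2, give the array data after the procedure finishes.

-8 -5 -2 -1 -3 -7 -4 -6 2 6 3 5

pivot = 2; lo=0, mid=0, hi=11
data[mid]=-8<2: swap data[0],data[0]; lo=1,mid=1 → -8 2 -5 -2 -1 5 -7 -4 -6 -3 6 3
data[mid]=2=2: mid=2
data[mid]=-5<2: swap data[1],data[2]; lo=2,mid=3 → -8 -5 2 -2 -1 5 -7 -4 -6 -3 6 3
data[mid]=-2<2: swap data[2],data[3]; lo=3,mid=4 → -8 -5 -2 2 -1 5 -7 -4 -6 -3 6 3
data[mid]=-1<2: swap data[3],data[4]; lo=4,mid=5 → -8 -5 -2 -1 2 5 -7 -4 -6 -3 6 3
data[mid]=5>2: swap data[5],data[11]; hi=10 → -8 -5 -2 -1 2 3 -7 -4 -6 -3 6 5
data[mid]=3>2: swap data[5],data[10]; hi=9 → -8 -5 -2 -1 2 6 -7 -4 -6 -3 3 5
data[mid]=6>2: swap data[5],data[9]; hi=8 → -8 -5 -2 -1 2 -3 -7 -4 -6 6 3 5
data[mid]=-3<2: swap data[4],data[5]; lo=5,mid=6 → -8 -5 -2 -1 -3 2 -7 -4 -6 6 3 5
data[mid]=-7<2: swap data[5],data[6]; lo=6,mid=7 → -8 -5 -2 -1 -3 -7 2 -4 -6 6 3 5
data[mid]=-4<2: swap data[6],data[7]; lo=7,mid=8 → -8 -5 -2 -1 -3 -7 -4 2 -6 6 3 5
data[mid]=-6<2: swap data[7],data[8]; lo=8,mid=9 → -8 -5 -2 -1 -3 -7 -4 -6 2 6 3 5
end: lo=8, hi=8; data = -8 -5 -2 -1 -3 -7 -4 -6 2 6 3 5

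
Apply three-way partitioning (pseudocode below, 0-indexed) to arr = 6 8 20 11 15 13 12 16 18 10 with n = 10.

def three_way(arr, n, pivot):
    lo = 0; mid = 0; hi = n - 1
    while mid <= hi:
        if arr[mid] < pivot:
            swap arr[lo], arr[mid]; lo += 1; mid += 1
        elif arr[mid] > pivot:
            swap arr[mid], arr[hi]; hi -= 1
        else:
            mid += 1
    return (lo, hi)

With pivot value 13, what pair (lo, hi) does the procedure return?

lo=0 mid=0 hi=9
6<13: swap(0,0), lo=1 mid=1 ⇒ 6 8 20 11 15 13 12 16 18 10
8<13: swap(1,1), lo=2 mid=2 ⇒ 6 8 20 11 15 13 12 16 18 10
20>13: swap(2,9), hi=8 ⇒ 6 8 10 11 15 13 12 16 18 20
10<13: swap(2,2), lo=3 mid=3 ⇒ 6 8 10 11 15 13 12 16 18 20
11<13: swap(3,3), lo=4 mid=4 ⇒ 6 8 10 11 15 13 12 16 18 20
15>13: swap(4,8), hi=7 ⇒ 6 8 10 11 18 13 12 16 15 20
18>13: swap(4,7), hi=6 ⇒ 6 8 10 11 16 13 12 18 15 20
16>13: swap(4,6), hi=5 ⇒ 6 8 10 11 12 13 16 18 15 20
12<13: swap(4,4), lo=5 mid=5 ⇒ 6 8 10 11 12 13 16 18 15 20
13=13: mid=6
done. lo=5 hi=5; arr=6 8 10 11 12 13 16 18 15 20

(5, 5)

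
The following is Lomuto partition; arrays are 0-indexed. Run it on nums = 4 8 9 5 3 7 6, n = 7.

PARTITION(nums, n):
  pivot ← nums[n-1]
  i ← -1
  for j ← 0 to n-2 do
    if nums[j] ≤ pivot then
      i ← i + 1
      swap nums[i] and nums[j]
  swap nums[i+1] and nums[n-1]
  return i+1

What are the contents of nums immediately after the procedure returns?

pivot=6, i=-1
j=0: 4≤6, i=0, swap(0,0) ⇒ 4 8 9 5 3 7 6
j=1: 8>6, skip
j=2: 9>6, skip
j=3: 5≤6, i=1, swap(1,3) ⇒ 4 5 9 8 3 7 6
j=4: 3≤6, i=2, swap(2,4) ⇒ 4 5 3 8 9 7 6
j=5: 7>6, skip
swap(3,6) ⇒ 4 5 3 6 9 7 8; return 3

4 5 3 6 9 7 8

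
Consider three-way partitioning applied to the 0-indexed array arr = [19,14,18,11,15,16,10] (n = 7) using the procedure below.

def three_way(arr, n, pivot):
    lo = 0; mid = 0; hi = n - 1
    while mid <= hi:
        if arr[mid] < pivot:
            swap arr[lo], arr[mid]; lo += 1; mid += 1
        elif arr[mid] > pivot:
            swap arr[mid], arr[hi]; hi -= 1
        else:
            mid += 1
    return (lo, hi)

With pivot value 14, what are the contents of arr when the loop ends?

[10,11,14,15,16,18,19]

lo=0 mid=0 hi=6
19>14: swap(0,6), hi=5 ⇒ [10,14,18,11,15,16,19]
10<14: swap(0,0), lo=1 mid=1 ⇒ [10,14,18,11,15,16,19]
14=14: mid=2
18>14: swap(2,5), hi=4 ⇒ [10,14,16,11,15,18,19]
16>14: swap(2,4), hi=3 ⇒ [10,14,15,11,16,18,19]
15>14: swap(2,3), hi=2 ⇒ [10,14,11,15,16,18,19]
11<14: swap(1,2), lo=2 mid=3 ⇒ [10,11,14,15,16,18,19]
done. lo=2 hi=2; arr=[10,11,14,15,16,18,19]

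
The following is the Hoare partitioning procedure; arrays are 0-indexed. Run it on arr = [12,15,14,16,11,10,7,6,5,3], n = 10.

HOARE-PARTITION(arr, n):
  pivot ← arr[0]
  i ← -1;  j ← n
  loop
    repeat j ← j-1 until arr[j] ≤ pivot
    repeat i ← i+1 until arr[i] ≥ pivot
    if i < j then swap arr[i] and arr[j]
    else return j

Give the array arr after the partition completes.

pivot=12
j stops at 9 (3), i stops at 0 (12); swap ⇒ [3,15,14,16,11,10,7,6,5,12]
j stops at 8 (5), i stops at 1 (15); swap ⇒ [3,5,14,16,11,10,7,6,15,12]
j stops at 7 (6), i stops at 2 (14); swap ⇒ [3,5,6,16,11,10,7,14,15,12]
j stops at 6 (7), i stops at 3 (16); swap ⇒ [3,5,6,7,11,10,16,14,15,12]
j stops at 5, i stops at 6; i≥j ⇒ return 5. arr=[3,5,6,7,11,10,16,14,15,12]

[3,5,6,7,11,10,16,14,15,12]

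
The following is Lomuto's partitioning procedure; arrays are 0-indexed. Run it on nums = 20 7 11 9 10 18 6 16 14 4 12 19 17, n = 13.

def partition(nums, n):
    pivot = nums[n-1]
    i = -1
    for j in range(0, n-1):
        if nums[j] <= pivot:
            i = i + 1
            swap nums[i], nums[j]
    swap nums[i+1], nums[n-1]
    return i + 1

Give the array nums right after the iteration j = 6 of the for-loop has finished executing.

7 11 9 10 6 18 20 16 14 4 12 19 17

pivot=17, i=-1
j=0: 20>17, skip
j=1: 7≤17, i=0, swap(0,1) ⇒ 7 20 11 9 10 18 6 16 14 4 12 19 17
j=2: 11≤17, i=1, swap(1,2) ⇒ 7 11 20 9 10 18 6 16 14 4 12 19 17
j=3: 9≤17, i=2, swap(2,3) ⇒ 7 11 9 20 10 18 6 16 14 4 12 19 17
j=4: 10≤17, i=3, swap(3,4) ⇒ 7 11 9 10 20 18 6 16 14 4 12 19 17
j=5: 18>17, skip
j=6: 6≤17, i=4, swap(4,6) ⇒ 7 11 9 10 6 18 20 16 14 4 12 19 17
(after j=6) nums = 7 11 9 10 6 18 20 16 14 4 12 19 17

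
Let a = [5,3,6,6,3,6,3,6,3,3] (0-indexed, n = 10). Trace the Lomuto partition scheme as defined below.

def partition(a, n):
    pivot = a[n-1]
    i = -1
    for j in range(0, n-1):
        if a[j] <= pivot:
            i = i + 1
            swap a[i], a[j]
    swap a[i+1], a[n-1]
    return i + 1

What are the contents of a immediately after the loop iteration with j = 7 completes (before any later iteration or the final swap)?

[3,3,3,6,5,6,6,6,3,3]

pivot=3, i=-1
j=0: 5>3, skip
j=1: 3≤3, i=0, swap(0,1) ⇒ [3,5,6,6,3,6,3,6,3,3]
j=2: 6>3, skip
j=3: 6>3, skip
j=4: 3≤3, i=1, swap(1,4) ⇒ [3,3,6,6,5,6,3,6,3,3]
j=5: 6>3, skip
j=6: 3≤3, i=2, swap(2,6) ⇒ [3,3,3,6,5,6,6,6,3,3]
j=7: 6>3, skip
(after j=7) a = [3,3,3,6,5,6,6,6,3,3]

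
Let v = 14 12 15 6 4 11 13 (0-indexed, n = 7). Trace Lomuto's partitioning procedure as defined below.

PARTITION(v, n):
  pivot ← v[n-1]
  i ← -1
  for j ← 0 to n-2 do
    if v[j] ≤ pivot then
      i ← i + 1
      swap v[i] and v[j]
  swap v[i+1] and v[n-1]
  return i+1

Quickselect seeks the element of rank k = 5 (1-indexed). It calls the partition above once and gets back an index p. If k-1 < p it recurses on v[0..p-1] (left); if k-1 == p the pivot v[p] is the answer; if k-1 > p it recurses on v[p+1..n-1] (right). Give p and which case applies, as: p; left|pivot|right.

pivot=13, i=-1
j=0: 14>13, skip
j=1: 12≤13, i=0, swap(0,1) ⇒ 12 14 15 6 4 11 13
j=2: 15>13, skip
j=3: 6≤13, i=1, swap(1,3) ⇒ 12 6 15 14 4 11 13
j=4: 4≤13, i=2, swap(2,4) ⇒ 12 6 4 14 15 11 13
j=5: 11≤13, i=3, swap(3,5) ⇒ 12 6 4 11 15 14 13
swap(4,6) ⇒ 12 6 4 11 13 14 15; return 4
p = 4; k-1 = 4 == 4 ⇒ pivot

4; pivot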